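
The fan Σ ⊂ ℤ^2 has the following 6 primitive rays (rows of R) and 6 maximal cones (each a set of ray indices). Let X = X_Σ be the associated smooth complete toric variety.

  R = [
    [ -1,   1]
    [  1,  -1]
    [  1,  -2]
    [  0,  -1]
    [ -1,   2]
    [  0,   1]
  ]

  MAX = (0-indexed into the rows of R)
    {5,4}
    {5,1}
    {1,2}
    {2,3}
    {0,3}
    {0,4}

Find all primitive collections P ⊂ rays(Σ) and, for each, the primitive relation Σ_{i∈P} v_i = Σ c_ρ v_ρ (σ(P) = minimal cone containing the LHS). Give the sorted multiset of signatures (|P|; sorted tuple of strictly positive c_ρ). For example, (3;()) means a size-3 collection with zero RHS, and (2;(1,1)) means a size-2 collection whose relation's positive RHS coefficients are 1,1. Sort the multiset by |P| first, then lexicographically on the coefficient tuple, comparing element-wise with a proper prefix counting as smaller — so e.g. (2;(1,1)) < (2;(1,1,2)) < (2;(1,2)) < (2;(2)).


The 9 primitive collections of Σ (r=6, n=2):

  P = {0,1}:  v_{0} + v_{1} = 0 — sig = (2;())
  P = {2,4}:  v_{2} + v_{4} = 0 — sig = (2;())
  P = {3,5}:  v_{3} + v_{5} = 0 — sig = (2;())
  P = {0,2}:  v_{0} + v_{2} = v_{3} — sig = (2;(1))
  P = {0,5}:  v_{0} + v_{5} = v_{4} — sig = (2;(1))
  P = {1,3}:  v_{1} + v_{3} = v_{2} — sig = (2;(1))
  P = {1,4}:  v_{1} + v_{4} = v_{5} — sig = (2;(1))
  P = {2,5}:  v_{2} + v_{5} = v_{1} — sig = (2;(1))
  P = {3,4}:  v_{3} + v_{4} = v_{0} — sig = (2;(1))

Signatures (|P|; sorted positive RHS coefficients), sorted:
    (2;())
    (2;())
    (2;())
    (2;(1))
    (2;(1))
    (2;(1))
    (2;(1))
    (2;(1))
    (2;(1))


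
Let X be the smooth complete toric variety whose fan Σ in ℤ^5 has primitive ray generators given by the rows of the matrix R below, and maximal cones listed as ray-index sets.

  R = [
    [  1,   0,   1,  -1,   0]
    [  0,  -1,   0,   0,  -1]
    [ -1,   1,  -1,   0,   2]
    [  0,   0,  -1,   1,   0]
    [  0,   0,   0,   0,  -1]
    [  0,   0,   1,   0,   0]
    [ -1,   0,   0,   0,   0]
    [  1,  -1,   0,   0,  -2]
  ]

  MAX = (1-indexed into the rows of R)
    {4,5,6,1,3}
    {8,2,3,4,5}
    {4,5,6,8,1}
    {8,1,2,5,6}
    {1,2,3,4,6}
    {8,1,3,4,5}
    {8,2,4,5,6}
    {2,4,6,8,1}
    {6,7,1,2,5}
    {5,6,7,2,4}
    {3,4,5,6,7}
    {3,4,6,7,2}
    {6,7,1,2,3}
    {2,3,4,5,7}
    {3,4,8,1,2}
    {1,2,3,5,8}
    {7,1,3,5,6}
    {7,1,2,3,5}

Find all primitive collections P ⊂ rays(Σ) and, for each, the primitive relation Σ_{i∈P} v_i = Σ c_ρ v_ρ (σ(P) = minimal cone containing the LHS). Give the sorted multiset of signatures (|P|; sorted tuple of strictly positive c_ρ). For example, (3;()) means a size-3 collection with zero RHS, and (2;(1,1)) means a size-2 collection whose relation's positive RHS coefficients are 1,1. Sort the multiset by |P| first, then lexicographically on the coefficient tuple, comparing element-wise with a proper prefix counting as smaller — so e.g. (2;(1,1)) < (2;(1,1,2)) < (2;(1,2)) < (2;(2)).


5 minimal non-faces of Δ(Σ) (on 8 rays):

  P = {7,8}:  v_{7} + v_{8} = v_{2} + v_{5} ; sig = (2;(1,1))
  P = {1,4,7}:  v_{1} + v_{4} + v_{7} = 0 ; sig = (3;())
  P = {3,6,8}:  v_{3} + v_{6} + v_{8} = 0 ; sig = (3;())
  P = {1,2,4,5}:  v_{1} + v_{2} + v_{4} + v_{5} = v_{8} ; sig = (4;(1))
  P = {2,3,5,6}:  v_{2} + v_{3} + v_{5} + v_{6} = v_{7} ; sig = (4;(1))

Sorted signature multiset PRS(X):
    |P|=2: 1 collection, coeffs (1,1)
    |P|=3: 2 collections, coeffs (), ()
    |P|=4: 2 collections, coeffs (1), (1)


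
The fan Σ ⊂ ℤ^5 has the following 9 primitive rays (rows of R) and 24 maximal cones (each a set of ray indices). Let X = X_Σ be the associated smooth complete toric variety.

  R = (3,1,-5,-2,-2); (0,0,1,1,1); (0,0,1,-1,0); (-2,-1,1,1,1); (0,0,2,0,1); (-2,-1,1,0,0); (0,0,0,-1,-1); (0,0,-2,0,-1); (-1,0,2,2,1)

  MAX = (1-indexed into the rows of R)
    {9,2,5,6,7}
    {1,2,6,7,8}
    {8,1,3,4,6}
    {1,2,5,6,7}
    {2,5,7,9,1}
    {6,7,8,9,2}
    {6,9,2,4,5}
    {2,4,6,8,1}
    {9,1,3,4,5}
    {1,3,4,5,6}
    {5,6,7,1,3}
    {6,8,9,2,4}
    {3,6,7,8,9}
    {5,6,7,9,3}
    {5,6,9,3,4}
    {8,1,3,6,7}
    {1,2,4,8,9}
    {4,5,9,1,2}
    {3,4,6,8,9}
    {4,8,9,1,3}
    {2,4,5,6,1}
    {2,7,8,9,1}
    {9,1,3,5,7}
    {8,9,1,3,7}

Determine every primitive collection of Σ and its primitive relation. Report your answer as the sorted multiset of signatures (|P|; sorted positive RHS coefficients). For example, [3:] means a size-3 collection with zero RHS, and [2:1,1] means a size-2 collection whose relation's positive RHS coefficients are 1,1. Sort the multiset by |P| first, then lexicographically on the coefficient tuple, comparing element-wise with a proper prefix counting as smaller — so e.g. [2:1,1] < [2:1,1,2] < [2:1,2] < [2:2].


4 minimal non-faces of Δ(Σ) (on 9 rays):

  • {5,8}:  v_{5} + v_{8} = 0  so sig = [2:]
  • {2,3}:  v_{2} + v_{3} = v_{5}  so sig = [2:1]
  • {4,7}:  v_{4} + v_{7} = v_{6}  so sig = [2:1]
  • {1,6,9}:  v_{1} + v_{6} + v_{9} = v_{8}  so sig = [3:1]

Sorted signature multiset PRS(X):
{ [2:],  [2:1] ×2,  [3:1] }


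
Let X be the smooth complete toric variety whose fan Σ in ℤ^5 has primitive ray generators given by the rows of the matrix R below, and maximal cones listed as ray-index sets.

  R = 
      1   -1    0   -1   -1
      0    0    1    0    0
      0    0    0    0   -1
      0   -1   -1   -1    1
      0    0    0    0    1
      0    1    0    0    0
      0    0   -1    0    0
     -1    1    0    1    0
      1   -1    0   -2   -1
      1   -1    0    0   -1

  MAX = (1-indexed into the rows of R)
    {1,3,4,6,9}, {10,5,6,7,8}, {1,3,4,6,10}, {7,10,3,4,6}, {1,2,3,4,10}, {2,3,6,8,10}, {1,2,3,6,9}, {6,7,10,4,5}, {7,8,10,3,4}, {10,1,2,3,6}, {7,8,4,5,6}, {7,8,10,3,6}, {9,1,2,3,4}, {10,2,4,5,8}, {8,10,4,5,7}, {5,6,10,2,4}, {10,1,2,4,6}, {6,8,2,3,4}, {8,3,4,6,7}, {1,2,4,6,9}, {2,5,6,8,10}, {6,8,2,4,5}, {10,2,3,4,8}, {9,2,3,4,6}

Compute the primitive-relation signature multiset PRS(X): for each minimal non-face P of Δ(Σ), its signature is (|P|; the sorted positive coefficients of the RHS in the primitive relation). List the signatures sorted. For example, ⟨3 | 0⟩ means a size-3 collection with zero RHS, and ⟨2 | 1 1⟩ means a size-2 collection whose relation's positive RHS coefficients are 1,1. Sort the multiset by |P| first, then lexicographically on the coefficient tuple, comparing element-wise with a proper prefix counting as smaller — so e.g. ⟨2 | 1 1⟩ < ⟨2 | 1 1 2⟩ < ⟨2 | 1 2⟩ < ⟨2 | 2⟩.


12 collections generate NE(X_Σ); each relation:

  P = {2,7}:  v_{2} + v_{7} = 0 ; sig = ⟨2 | 0⟩
  P = {3,5}:  v_{3} + v_{5} = 0 ; sig = ⟨2 | 0⟩
  P = {1,8}:  v_{1} + v_{8} = v_{3} ; sig = ⟨2 | 1⟩
  P = {1,5}:  v_{1} + v_{5} = v_{2} + v_{4} + v_{6} + v_{10} ; sig = ⟨2 | 1 1 1 1⟩
  P = {1,7}:  v_{1} + v_{7} = v_{3} + v_{4} + v_{6} + v_{10} ; sig = ⟨2 | 1 1 1 1⟩
  P = {5,9}:  v_{5} + v_{9} = v_{1} + v_{2} + v_{4} + v_{6} ; sig = ⟨2 | 1 1 1 1⟩
  P = {7,9}:  v_{7} + v_{9} = v_{1} + v_{3} + v_{4} + v_{6} ; sig = ⟨2 | 1 1 1 1⟩
  P = {8,9}:  v_{8} + v_{9} = v_{2} + 2·v_{3} + v_{4} + v_{6} ; sig = ⟨2 | 1 1 1 2⟩
  P = {9,10}:  v_{9} + v_{10} = 2·v_{1} ; sig = ⟨2 | 2⟩
  P = {4,6,8,10}:  v_{4} + v_{6} + v_{8} + v_{10} = v_{7} ; sig = ⟨4 | 1⟩
  P = {1,2,3,4,6}:  v_{1} + v_{2} + v_{3} + v_{4} + v_{6} = v_{9} ; sig = ⟨5 | 1⟩
  P = {2,3,4,6,10}:  v_{2} + v_{3} + v_{4} + v_{6} + v_{10} = v_{1} ; sig = ⟨5 | 1⟩

Hence PRS(X_Σ) =
{ ⟨2 | 0⟩ ×2,  ⟨2 | 1⟩,  ⟨2 | 1 1 1 1⟩ ×4,  ⟨2 | 1 1 1 2⟩,  ⟨2 | 2⟩,  ⟨4 | 1⟩,  ⟨5 | 1⟩ ×2 }


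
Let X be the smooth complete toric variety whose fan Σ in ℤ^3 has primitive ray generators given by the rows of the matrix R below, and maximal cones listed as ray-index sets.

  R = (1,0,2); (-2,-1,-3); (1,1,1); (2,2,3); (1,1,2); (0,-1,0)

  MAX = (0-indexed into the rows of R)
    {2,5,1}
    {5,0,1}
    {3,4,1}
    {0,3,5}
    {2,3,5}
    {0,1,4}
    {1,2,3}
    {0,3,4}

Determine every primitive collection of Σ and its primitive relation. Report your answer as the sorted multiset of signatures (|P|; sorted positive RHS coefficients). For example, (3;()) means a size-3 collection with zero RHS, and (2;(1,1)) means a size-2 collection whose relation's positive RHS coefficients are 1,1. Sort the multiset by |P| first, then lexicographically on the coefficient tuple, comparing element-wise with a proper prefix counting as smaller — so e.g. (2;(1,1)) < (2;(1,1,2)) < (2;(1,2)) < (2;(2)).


The 5 primitive collections of Σ (r=6, n=3):

  {2,4}:  v_{2} + v_{4} = v_{3}  ⟹  sig = (2;(1))
  {4,5}:  v_{4} + v_{5} = v_{0}  ⟹  sig = (2;(1))
  {0,2}:  v_{0} + v_{2} = v_{3} + v_{5}  ⟹  sig = (2;(1,1))
  {1,3,5}:  v_{1} + v_{3} + v_{5} = 0  ⟹  sig = (3;())
  {0,1,3}:  v_{0} + v_{1} + v_{3} = v_{4}  ⟹  sig = (3;(1))

Sorted signature multiset PRS(X):
[(2;(1)), (2;(1)), (2;(1,1)), (3;()), (3;(1))]


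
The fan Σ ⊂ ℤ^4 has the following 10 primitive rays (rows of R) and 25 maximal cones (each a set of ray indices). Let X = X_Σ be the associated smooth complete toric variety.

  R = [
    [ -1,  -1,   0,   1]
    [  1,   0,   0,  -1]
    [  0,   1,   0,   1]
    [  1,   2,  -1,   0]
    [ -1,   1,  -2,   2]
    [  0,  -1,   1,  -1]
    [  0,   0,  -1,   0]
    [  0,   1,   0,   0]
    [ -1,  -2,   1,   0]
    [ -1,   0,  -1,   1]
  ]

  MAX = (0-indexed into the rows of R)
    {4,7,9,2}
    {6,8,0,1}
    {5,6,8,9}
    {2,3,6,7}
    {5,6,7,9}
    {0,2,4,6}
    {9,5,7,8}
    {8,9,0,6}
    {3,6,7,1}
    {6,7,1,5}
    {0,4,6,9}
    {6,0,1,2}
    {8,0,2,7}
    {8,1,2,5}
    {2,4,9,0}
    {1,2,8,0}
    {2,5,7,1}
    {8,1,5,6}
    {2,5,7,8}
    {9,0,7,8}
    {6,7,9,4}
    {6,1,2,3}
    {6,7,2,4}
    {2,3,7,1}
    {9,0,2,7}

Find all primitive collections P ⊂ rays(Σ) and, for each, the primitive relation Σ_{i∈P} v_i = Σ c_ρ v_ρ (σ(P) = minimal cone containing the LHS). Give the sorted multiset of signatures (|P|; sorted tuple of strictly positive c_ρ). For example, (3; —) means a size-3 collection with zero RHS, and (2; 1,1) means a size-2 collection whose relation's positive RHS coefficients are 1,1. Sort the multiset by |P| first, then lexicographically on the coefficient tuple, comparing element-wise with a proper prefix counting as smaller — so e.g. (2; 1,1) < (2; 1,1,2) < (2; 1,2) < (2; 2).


21 collections generate NE(X_Σ); each relation:

  P={3,8}:  v_{3} + v_{8} = 0 ; sig = (2; —)
  P={0,5}:  v_{0} + v_{5} = v_{8} ; sig = (2; 1)
  P={1,9}:  v_{1} + v_{9} = v_{6} ; sig = (2; 1)
  P={4,5}:  v_{4} + v_{5} = v_{9} ; sig = (2; 1)
  P={0,3}:  v_{0} + v_{3} = v_{2} + v_{6} ; sig = (2; 1,1)
  P={3,5}:  v_{3} + v_{5} = v_{1} + v_{7} ; sig = (2; 1,1)
  P={4,8}:  v_{4} + v_{8} = v_{0} + v_{9} ; sig = (2; 1,1)
  P={3,9}:  v_{3} + v_{9} = v_{2} + 2·v_{6} + v_{7} ; sig = (2; 1,1,2)
  P={1,4}:  v_{1} + v_{4} = v_{2} + 2·v_{6} ; sig = (2; 1,2)
  P={3,4}:  v_{3} + v_{4} = 2·v_{2} + 3·v_{6} + v_{7} ; sig = (2; 1,2,3)
  P={0,1,7}:  v_{0} + v_{1} + v_{7} = 0 ; sig = (3; —)
  P={2,5,6}:  v_{2} + v_{5} + v_{6} = 0 ; sig = (3; —)
  P={0,6,7}:  v_{0} + v_{6} + v_{7} = v_{9} ; sig = (3; 1)
  P={1,7,8}:  v_{1} + v_{7} + v_{8} = v_{5} ; sig = (3; 1)
  P={2,6,8}:  v_{2} + v_{6} + v_{8} = v_{0} ; sig = (3; 1)
  P={2,6,9}:  v_{2} + v_{6} + v_{9} = v_{4} ; sig = (3; 1)
  P={2,5,9}:  v_{2} + v_{5} + v_{9} = v_{0} + v_{7} ; sig = (3; 1,1)
  P={6,7,8}:  v_{6} + v_{7} + v_{8} = v_{5} + v_{9} ; sig = (3; 1,1)
  P={0,4,7}:  v_{0} + v_{4} + v_{7} = v_{2} + 2·v_{9} ; sig = (3; 1,2)
  P={2,8,9}:  v_{2} + v_{8} + v_{9} = 2·v_{0} + v_{7} ; sig = (3; 1,2)
  P={1,2,6,7}:  v_{1} + v_{2} + v_{6} + v_{7} = v_{3} ; sig = (4; 1)

Signatures (|P|; sorted positive RHS coefficients), sorted:
    |P|=2: 10 collections, coeffs (), (1), (1), (1), (1,1), (1,1), (1,1), (1,1,2), (1,2), (1,2,3)
    |P|=3: 10 collections, coeffs (), (), (1), (1), (1), (1), (1,1), (1,1), (1,2), (1,2)
    |P|=4: 1 collection, coeffs (1)


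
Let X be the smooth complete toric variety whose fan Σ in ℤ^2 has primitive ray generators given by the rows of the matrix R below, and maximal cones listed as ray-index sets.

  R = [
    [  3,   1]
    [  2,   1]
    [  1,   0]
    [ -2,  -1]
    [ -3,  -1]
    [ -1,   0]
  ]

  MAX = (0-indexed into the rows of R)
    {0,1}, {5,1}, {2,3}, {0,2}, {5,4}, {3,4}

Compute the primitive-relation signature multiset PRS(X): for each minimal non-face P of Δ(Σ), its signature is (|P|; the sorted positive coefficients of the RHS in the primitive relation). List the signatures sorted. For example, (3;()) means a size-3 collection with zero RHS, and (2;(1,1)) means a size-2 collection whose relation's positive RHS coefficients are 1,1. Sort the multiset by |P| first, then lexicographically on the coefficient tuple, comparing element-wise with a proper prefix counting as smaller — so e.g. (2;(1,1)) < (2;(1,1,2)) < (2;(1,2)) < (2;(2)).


The 9 primitive collections of Σ (r=6, n=2):

  • {0,4}:  v_{0} + v_{4} = 0  →  sig = (2;())
  • {1,3}:  v_{1} + v_{3} = 0  →  sig = (2;())
  • {2,5}:  v_{2} + v_{5} = 0  →  sig = (2;())
  • {0,3}:  v_{0} + v_{3} = v_{2}  →  sig = (2;(1))
  • {0,5}:  v_{0} + v_{5} = v_{1}  →  sig = (2;(1))
  • {1,2}:  v_{1} + v_{2} = v_{0}  →  sig = (2;(1))
  • {1,4}:  v_{1} + v_{4} = v_{5}  →  sig = (2;(1))
  • {2,4}:  v_{2} + v_{4} = v_{3}  →  sig = (2;(1))
  • {3,5}:  v_{3} + v_{5} = v_{4}  →  sig = (2;(1))

Signatures (|P|; sorted positive RHS coefficients), sorted:
    (2;())
    (2;())
    (2;())
    (2;(1))
    (2;(1))
    (2;(1))
    (2;(1))
    (2;(1))
    (2;(1))


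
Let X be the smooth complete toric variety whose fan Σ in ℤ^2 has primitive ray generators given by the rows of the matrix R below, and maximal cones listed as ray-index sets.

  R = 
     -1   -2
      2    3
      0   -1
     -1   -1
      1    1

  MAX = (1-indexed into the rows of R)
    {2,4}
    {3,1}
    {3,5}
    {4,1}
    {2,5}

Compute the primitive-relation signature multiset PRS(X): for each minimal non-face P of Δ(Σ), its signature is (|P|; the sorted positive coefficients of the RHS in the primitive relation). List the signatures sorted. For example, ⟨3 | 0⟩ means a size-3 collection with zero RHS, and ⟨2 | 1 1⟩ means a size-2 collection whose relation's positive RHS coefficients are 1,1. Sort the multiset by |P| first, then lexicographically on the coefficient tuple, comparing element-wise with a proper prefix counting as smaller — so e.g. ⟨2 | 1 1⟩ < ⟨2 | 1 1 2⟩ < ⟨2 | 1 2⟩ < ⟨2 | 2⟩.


Σ has 5 primitive collections:

  {4,5}:  v_{4} + v_{5} = 0  ⟹  sig = ⟨2 | 0⟩
  {1,2}:  v_{1} + v_{2} = v_{5}  ⟹  sig = ⟨2 | 1⟩
  {1,5}:  v_{1} + v_{5} = v_{3}  ⟹  sig = ⟨2 | 1⟩
  {3,4}:  v_{3} + v_{4} = v_{1}  ⟹  sig = ⟨2 | 1⟩
  {2,3}:  v_{2} + v_{3} = 2·v_{5}  ⟹  sig = ⟨2 | 2⟩

so the primitive-relation signature multiset is
    |P|=2: 5 collections, coeffs (), (1), (1), (1), (2)


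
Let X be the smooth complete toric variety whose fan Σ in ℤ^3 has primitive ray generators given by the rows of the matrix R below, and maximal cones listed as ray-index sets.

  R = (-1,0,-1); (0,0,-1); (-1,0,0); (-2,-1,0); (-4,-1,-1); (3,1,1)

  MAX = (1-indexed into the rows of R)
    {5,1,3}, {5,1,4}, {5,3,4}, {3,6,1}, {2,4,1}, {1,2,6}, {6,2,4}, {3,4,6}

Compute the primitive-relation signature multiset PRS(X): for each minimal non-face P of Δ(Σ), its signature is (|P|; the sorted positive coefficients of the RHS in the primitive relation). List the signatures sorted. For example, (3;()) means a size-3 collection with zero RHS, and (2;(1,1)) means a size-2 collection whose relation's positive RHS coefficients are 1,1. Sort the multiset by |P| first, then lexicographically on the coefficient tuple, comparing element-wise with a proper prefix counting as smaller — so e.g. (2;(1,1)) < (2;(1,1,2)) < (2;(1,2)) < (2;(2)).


The 5 primitive collections of Σ (r=6, n=3):

  • {2,3}:  v_{2} + v_{3} = v_{1}  so sig = (2;(1))
  • {5,6}:  v_{5} + v_{6} = v_{3}  so sig = (2;(1))
  • {2,5}:  v_{2} + v_{5} = 2·v_{1} + v_{4}  so sig = (2;(1,2))
  • {1,4,6}:  v_{1} + v_{4} + v_{6} = 0  so sig = (3;())
  • {1,3,4}:  v_{1} + v_{3} + v_{4} = v_{5}  so sig = (3;(1))

Signatures (|P|; sorted positive RHS coefficients), sorted:
    |P|=2: 3 collections, coeffs (1), (1), (1,2)
    |P|=3: 2 collections, coeffs (), (1)


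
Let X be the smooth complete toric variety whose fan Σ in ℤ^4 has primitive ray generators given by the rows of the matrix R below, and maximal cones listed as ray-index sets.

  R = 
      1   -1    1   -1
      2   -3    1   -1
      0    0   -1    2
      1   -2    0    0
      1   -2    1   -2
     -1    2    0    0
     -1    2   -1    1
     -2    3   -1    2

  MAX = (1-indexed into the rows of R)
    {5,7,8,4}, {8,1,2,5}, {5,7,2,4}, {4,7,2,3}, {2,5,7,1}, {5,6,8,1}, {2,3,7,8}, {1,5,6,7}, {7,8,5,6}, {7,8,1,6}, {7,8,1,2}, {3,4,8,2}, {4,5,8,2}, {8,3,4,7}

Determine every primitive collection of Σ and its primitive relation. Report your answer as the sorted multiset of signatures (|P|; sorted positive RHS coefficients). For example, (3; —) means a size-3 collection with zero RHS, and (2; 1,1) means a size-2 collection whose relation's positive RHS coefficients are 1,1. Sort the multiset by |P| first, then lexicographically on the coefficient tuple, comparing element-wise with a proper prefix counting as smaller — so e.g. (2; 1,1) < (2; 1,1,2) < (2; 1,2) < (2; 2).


Δ(Σ) — 8 vertices, 9 min non-faces:

  • {4,6}:  v_{4} + v_{6} = 0  ⟹  sig = (2; —)
  • {1,4}:  v_{1} + v_{4} = v_{2}  ⟹  sig = (2; 1)
  • {2,6}:  v_{2} + v_{6} = v_{1}  ⟹  sig = (2; 1)
  • {3,5}:  v_{3} + v_{5} = v_{4}  ⟹  sig = (2; 1)
  • {3,6}:  v_{3} + v_{6} = v_{2} + v_{7} + v_{8}  ⟹  sig = (2; 1,1,1)
  • {1,3}:  v_{1} + v_{3} = 2·v_{2} + v_{7} + v_{8}  ⟹  sig = (2; 1,1,2)
  • {2,5,7,8}:  v_{2} + v_{5} + v_{7} + v_{8} = 0  ⟹  sig = (4; —)
  • {1,5,7,8}:  v_{1} + v_{5} + v_{7} + v_{8} = v_{6}  ⟹  sig = (4; 1)
  • {2,4,7,8}:  v_{2} + v_{4} + v_{7} + v_{8} = v_{3}  ⟹  sig = (4; 1)

so the primitive-relation signature multiset is
[(2; —), (2; 1), (2; 1), (2; 1), (2; 1,1,1), (2; 1,1,2), (4; —), (4; 1), (4; 1)]


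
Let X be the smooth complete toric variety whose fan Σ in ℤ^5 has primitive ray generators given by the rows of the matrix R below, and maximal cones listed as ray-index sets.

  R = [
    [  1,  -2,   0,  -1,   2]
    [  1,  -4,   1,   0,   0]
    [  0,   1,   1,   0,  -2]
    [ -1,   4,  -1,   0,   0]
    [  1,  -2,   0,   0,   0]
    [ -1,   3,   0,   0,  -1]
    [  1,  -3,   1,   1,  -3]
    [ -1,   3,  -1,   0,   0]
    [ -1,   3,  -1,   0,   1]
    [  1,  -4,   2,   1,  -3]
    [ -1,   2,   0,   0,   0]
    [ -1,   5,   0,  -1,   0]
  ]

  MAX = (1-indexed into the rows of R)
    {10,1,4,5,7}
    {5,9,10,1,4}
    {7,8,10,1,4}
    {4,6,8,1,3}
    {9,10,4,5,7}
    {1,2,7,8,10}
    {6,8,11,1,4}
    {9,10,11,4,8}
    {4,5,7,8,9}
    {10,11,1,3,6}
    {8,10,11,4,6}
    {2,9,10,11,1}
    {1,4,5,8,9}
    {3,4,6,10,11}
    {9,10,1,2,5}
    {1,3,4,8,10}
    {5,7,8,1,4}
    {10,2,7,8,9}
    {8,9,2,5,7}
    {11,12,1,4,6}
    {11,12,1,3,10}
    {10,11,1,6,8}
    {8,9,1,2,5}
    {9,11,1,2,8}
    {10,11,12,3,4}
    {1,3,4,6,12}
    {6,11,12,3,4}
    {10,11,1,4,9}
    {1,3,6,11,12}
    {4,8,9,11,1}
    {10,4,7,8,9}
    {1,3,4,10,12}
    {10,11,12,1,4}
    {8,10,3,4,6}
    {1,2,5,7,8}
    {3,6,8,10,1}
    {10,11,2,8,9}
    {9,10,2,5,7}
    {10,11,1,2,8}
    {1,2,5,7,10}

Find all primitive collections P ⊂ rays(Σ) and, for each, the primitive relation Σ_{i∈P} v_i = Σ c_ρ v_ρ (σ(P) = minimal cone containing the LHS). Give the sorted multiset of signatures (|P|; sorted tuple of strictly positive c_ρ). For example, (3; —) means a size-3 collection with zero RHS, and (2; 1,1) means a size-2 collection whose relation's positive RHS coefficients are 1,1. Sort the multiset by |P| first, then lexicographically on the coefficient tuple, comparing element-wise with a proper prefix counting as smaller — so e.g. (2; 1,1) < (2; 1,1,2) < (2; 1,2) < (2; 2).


Minimal non-faces — 24 found among 12 rays, 40 max cones:

  P = {2,4}:  v_{2} + v_{4} = 0  →  sig = (2; —)
  P = {5,11}:  v_{5} + v_{11} = 0  →  sig = (2; —)
  P = {6,9}:  v_{6} + v_{9} = v_{4} + v_{11}  →  sig = (2; 1,1)
  P = {7,11}:  v_{7} + v_{11} = v_{8} + v_{10}  →  sig = (2; 1,1)
  P = {2,3}:  v_{2} + v_{3} = v_{1} + v_{6} + v_{10}  →  sig = (2; 1,1,1)
  P = {2,12}:  v_{2} + v_{12} = v_{1} + v_{3} + v_{11}  →  sig = (2; 1,1,1)
  P = {5,12}:  v_{5} + v_{12} = v_{1} + v_{3} + v_{4}  →  sig = (2; 1,1,1)
  P = {2,6}:  v_{2} + v_{6} = v_{1} + v_{8} + v_{10} + v_{11}  →  sig = (2; 1,1,1,1)
  P = {5,6}:  v_{5} + v_{6} = v_{1} + v_{4} + v_{8} + v_{10}  →  sig = (2; 1,1,1,1)
  P = {7,12}:  v_{7} + v_{12} = v_{1} + v_{3} + v_{4} + v_{8} + v_{10}  →  sig = (2; 1,1,1,1,1)
  P = {3,9}:  v_{3} + v_{9} = v_{1} + 2·v_{4} + v_{10} + v_{11}  →  sig = (2; 1,1,1,2)
  P = {8,12}:  v_{8} + v_{12} = v_{1} + v_{4} + 2·v_{6}  →  sig = (2; 1,1,2)
  P = {6,7}:  v_{6} + v_{7} = v_{1} + v_{4} + 2·v_{8} + 2·v_{10}  →  sig = (2; 1,1,2,2)
  P = {3,5}:  v_{3} + v_{5} = 2·v_{1} + 2·v_{4} + v_{8} + 2·v_{10}  →  sig = (2; 1,2,2,2)
  P = {9,12}:  v_{9} + v_{12} = 2·v_{1} + 3·v_{4} + v_{10} + 2·v_{11}  →  sig = (2; 1,2,2,3)
  P = {3,7}:  v_{3} + v_{7} = 2·v_{1} + 2·v_{4} + 2·v_{8} + 3·v_{10}  →  sig = (2; 2,2,2,3)
  P = {1,7,9}:  v_{1} + v_{7} + v_{9} = v_{5}  →  sig = (3; 1)
  P = {5,8,10}:  v_{5} + v_{8} + v_{10} = v_{7}  →  sig = (3; 1)
  P = {6,10,12}:  v_{6} + v_{10} + v_{12} = 2·v_{3} + v_{11}  →  sig = (3; 1,2)
  P = {3,8,11}:  v_{3} + v_{8} + v_{11} = 2·v_{6}  →  sig = (3; 2)
  P = {1,8,9,10}:  v_{1} + v_{8} + v_{9} + v_{10} = 0  →  sig = (4; —)
  P = {1,3,4,11}:  v_{1} + v_{3} + v_{4} + v_{11} = v_{12}  →  sig = (4; 1)
  P = {1,4,6,10}:  v_{1} + v_{4} + v_{6} + v_{10} = v_{3}  →  sig = (4; 1)
  P = {1,4,8,10,11}:  v_{1} + v_{4} + v_{8} + v_{10} + v_{11} = v_{6}  →  sig = (5; 1)

Sorted signature multiset PRS(X):
{ (2; —) ×2,  (2; 1,1) ×2,  (2; 1,1,1) ×3,  (2; 1,1,1,1) ×2,  (2; 1,1,1,1,1),  (2; 1,1,1,2),  (2; 1,1,2),  (2; 1,1,2,2),  (2; 1,2,2,2),  (2; 1,2,2,3),  (2; 2,2,2,3),  (3; 1) ×2,  (3; 1,2),  (3; 2),  (4; —),  (4; 1) ×2,  (5; 1) }


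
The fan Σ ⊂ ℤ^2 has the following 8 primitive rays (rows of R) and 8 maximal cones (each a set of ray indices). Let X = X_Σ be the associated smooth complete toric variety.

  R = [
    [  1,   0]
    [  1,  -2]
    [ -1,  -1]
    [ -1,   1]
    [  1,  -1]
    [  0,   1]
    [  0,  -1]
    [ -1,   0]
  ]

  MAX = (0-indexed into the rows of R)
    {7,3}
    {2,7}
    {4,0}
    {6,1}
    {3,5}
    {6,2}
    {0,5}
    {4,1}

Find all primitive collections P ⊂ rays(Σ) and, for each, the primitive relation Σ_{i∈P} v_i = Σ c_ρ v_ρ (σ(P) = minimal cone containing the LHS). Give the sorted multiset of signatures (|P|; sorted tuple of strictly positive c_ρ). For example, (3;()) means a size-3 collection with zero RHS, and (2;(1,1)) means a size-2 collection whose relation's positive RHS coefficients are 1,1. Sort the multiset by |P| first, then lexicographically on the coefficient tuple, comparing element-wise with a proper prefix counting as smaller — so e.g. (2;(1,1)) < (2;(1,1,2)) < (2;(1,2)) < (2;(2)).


20 minimal non-faces of Δ(Σ) (on 8 rays):

  P={0,7}:  v_{0} + v_{7} = 0 ; sig = (2;())
  P={3,4}:  v_{3} + v_{4} = 0 ; sig = (2;())
  P={5,6}:  v_{5} + v_{6} = 0 ; sig = (2;())
  P={0,2}:  v_{0} + v_{2} = v_{6} ; sig = (2;(1))
  P={0,3}:  v_{0} + v_{3} = v_{5} ; sig = (2;(1))
  P={0,6}:  v_{0} + v_{6} = v_{4} ; sig = (2;(1))
  P={1,3}:  v_{1} + v_{3} = v_{6} ; sig = (2;(1))
  P={1,5}:  v_{1} + v_{5} = v_{4} ; sig = (2;(1))
  P={2,5}:  v_{2} + v_{5} = v_{7} ; sig = (2;(1))
  P={3,6}:  v_{3} + v_{6} = v_{7} ; sig = (2;(1))
  P={4,5}:  v_{4} + v_{5} = v_{0} ; sig = (2;(1))
  P={4,6}:  v_{4} + v_{6} = v_{1} ; sig = (2;(1))
  P={4,7}:  v_{4} + v_{7} = v_{6} ; sig = (2;(1))
  P={5,7}:  v_{5} + v_{7} = v_{3} ; sig = (2;(1))
  P={6,7}:  v_{6} + v_{7} = v_{2} ; sig = (2;(1))
  P={0,1}:  v_{0} + v_{1} = 2·v_{4} ; sig = (2;(2))
  P={1,7}:  v_{1} + v_{7} = 2·v_{6} ; sig = (2;(2))
  P={2,3}:  v_{2} + v_{3} = 2·v_{7} ; sig = (2;(2))
  P={2,4}:  v_{2} + v_{4} = 2·v_{6} ; sig = (2;(2))
  P={1,2}:  v_{1} + v_{2} = 3·v_{6} ; sig = (2;(3))

so the primitive-relation signature multiset is
    |P|=2: 20 collections, coeffs (), (), (), (1), (1), (1), (1), (1), (1), (1), (1), (1), (1), (1), (1), (2), (2), (2), (2), (3)


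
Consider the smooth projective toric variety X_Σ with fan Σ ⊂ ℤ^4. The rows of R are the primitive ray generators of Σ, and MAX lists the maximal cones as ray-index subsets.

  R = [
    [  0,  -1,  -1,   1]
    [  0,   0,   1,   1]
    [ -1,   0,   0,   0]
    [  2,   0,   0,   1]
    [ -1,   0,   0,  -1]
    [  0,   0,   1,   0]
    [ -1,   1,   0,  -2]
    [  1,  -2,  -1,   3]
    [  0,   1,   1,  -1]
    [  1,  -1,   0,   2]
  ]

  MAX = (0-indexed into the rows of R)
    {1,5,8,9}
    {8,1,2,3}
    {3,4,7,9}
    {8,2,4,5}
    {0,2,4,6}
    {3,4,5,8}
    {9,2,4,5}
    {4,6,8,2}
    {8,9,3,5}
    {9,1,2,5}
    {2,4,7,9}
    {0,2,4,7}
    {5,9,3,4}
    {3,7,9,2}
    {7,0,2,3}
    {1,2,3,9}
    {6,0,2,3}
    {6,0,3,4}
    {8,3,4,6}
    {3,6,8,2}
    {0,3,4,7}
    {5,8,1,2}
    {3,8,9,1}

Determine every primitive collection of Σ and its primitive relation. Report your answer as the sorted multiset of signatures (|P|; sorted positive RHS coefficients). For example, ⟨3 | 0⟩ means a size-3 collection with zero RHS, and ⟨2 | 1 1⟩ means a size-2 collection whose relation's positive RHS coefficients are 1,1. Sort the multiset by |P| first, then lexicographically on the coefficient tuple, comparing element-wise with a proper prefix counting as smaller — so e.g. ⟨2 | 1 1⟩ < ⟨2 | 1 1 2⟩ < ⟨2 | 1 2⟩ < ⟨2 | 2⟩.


|primitive collections| = 17. Relations:

  P = {0,8}:  v_{0} + v_{8} = 0  →  sig = ⟨2 | 0⟩
  P = {6,9}:  v_{6} + v_{9} = 0  →  sig = ⟨2 | 0⟩
  P = {0,9}:  v_{0} + v_{9} = v_{7}  →  sig = ⟨2 | 1⟩
  P = {6,7}:  v_{6} + v_{7} = v_{0}  →  sig = ⟨2 | 1⟩
  P = {7,8}:  v_{7} + v_{8} = v_{9}  →  sig = ⟨2 | 1⟩
  P = {0,1}:  v_{0} + v_{1} = v_{2} + v_{9}  →  sig = ⟨2 | 1 1⟩
  P = {0,5}:  v_{0} + v_{5} = v_{4} + v_{9}  →  sig = ⟨2 | 1 1⟩
  P = {1,4}:  v_{1} + v_{4} = v_{2} + v_{5}  →  sig = ⟨2 | 1 1⟩
  P = {1,6}:  v_{1} + v_{6} = v_{2} + v_{8}  →  sig = ⟨2 | 1 1⟩
  P = {5,6}:  v_{5} + v_{6} = v_{4} + v_{8}  →  sig = ⟨2 | 1 1⟩
  P = {1,7}:  v_{1} + v_{7} = v_{2} + 2·v_{9}  →  sig = ⟨2 | 1 2⟩
  P = {5,7}:  v_{5} + v_{7} = v_{4} + 2·v_{9}  →  sig = ⟨2 | 1 2⟩
  P = {2,3,4}:  v_{2} + v_{3} + v_{4} = 0  →  sig = ⟨3 | 0⟩
  P = {2,8,9}:  v_{2} + v_{8} + v_{9} = v_{1}  →  sig = ⟨3 | 1⟩
  P = {4,8,9}:  v_{4} + v_{8} + v_{9} = v_{5}  →  sig = ⟨3 | 1⟩
  P = {2,3,5}:  v_{2} + v_{3} + v_{5} = v_{8} + v_{9}  →  sig = ⟨3 | 1 1⟩
  P = {1,3,5}:  v_{1} + v_{3} + v_{5} = 2·v_{8} + 2·v_{9}  →  sig = ⟨3 | 2 2⟩

so the primitive-relation signature multiset is
[⟨2 | 0⟩, ⟨2 | 0⟩, ⟨2 | 1⟩, ⟨2 | 1⟩, ⟨2 | 1⟩, ⟨2 | 1 1⟩, ⟨2 | 1 1⟩, ⟨2 | 1 1⟩, ⟨2 | 1 1⟩, ⟨2 | 1 1⟩, ⟨2 | 1 2⟩, ⟨2 | 1 2⟩, ⟨3 | 0⟩, ⟨3 | 1⟩, ⟨3 | 1⟩, ⟨3 | 1 1⟩, ⟨3 | 2 2⟩]


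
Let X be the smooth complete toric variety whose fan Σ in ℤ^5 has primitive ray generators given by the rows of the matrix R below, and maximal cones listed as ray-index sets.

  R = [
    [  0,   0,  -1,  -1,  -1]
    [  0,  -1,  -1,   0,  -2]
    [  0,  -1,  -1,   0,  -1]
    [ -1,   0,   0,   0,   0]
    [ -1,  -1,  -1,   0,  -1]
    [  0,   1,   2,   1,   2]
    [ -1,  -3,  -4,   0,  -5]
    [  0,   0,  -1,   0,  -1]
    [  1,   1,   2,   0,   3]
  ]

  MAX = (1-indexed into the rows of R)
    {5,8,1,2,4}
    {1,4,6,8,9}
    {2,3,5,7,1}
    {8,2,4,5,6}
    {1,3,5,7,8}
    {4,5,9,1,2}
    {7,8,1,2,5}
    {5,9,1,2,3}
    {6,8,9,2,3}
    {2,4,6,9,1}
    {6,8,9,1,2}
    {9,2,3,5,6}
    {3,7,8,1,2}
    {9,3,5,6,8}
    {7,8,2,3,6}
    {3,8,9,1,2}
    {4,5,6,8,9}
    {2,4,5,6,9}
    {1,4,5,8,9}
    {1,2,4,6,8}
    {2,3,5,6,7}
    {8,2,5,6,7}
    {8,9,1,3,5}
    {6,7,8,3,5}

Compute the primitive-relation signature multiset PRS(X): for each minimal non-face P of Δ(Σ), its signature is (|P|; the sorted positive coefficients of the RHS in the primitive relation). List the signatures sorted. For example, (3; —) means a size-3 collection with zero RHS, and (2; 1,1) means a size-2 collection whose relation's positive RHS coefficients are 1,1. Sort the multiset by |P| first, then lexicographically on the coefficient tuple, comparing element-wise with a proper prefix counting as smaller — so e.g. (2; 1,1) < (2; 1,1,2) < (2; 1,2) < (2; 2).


|primitive collections| = 9. Relations:

  {3,4}:  v_{3} + v_{4} = v_{5} — sig = (2; 1)
  {4,7}:  v_{4} + v_{7} = v_{2} + 2·v_{5} + v_{8} — sig = (2; 1,1,2)
  {7,9}:  v_{7} + v_{9} = 2·v_{3} — sig = (2; 2)
  {1,3,6}:  v_{1} + v_{3} + v_{6} = 0 — sig = (3; —)
  {1,5,6}:  v_{1} + v_{5} + v_{6} = v_{4} — sig = (3; 1)
  {1,6,7}:  v_{1} + v_{6} + v_{7} = v_{2} + v_{5} + v_{8} — sig = (3; 1,1,1)
  {2,4,8,9}:  v_{2} + v_{4} + v_{8} + v_{9} = 0 — sig = (4; —)
  {2,3,5,8}:  v_{2} + v_{3} + v_{5} + v_{8} = v_{7} — sig = (4; 1)
  {2,5,8,9}:  v_{2} + v_{5} + v_{8} + v_{9} = v_{3} — sig = (4; 1)

Sorted signature multiset PRS(X):
    (2; 1)
    (2; 1,1,2)
    (2; 2)
    (3; —)
    (3; 1)
    (3; 1,1,1)
    (4; —)
    (4; 1)
    (4; 1)


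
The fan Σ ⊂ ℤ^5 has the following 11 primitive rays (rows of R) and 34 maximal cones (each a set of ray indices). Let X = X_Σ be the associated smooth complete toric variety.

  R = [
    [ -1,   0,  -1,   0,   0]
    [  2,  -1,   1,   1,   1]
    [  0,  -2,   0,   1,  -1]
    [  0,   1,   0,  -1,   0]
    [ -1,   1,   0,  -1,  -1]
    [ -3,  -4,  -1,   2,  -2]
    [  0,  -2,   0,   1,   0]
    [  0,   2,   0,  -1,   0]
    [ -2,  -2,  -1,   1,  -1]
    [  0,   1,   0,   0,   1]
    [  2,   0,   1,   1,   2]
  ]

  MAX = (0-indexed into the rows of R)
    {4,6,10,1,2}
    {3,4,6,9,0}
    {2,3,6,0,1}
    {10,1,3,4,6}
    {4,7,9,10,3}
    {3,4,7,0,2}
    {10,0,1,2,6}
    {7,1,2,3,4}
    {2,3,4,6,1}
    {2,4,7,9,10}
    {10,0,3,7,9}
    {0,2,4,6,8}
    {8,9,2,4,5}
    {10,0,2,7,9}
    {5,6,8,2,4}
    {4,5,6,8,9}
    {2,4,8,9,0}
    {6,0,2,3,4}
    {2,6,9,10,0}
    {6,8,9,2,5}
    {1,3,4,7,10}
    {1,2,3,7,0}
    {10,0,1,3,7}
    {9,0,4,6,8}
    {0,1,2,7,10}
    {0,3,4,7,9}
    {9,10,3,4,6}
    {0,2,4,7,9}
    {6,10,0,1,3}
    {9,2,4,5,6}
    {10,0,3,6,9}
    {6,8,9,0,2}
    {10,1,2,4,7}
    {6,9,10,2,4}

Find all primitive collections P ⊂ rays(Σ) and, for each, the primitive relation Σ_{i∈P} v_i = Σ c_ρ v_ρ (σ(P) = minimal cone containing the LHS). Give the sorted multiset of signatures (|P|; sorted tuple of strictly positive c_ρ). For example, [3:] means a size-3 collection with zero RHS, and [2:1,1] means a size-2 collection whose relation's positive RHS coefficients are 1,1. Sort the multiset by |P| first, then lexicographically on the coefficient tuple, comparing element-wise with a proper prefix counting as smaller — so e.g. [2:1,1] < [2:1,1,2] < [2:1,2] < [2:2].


17 minimal non-faces of Δ(Σ) (on 11 rays):

  P={6,7}:  v_{6} + v_{7} = 0  ⟹  sig = [2:]
  P={1,9}:  v_{1} + v_{9} = v_{10}  ⟹  sig = [2:1]
  P={1,8}:  v_{1} + v_{8} = v_{2} + v_{6} + v_{9}  ⟹  sig = [2:1,1,1]
  P={3,5}:  v_{3} + v_{5} = v_{4} + v_{6} + v_{8}  ⟹  sig = [2:1,1,1]
  P={3,8}:  v_{3} + v_{8} = v_{0} + v_{4} + v_{6}  ⟹  sig = [2:1,1,1]
  P={5,7}:  v_{5} + v_{7} = v_{2} + v_{4} + v_{8} + v_{9}  ⟹  sig = [2:1,1,1,1]
  P={7,8}:  v_{7} + v_{8} = v_{0} + v_{2} + v_{4} + v_{9}  ⟹  sig = [2:1,1,1,1]
  P={8,10}:  v_{8} + v_{10} = v_{2} + v_{6} + 2·v_{9}  ⟹  sig = [2:1,1,2]
  P={1,5}:  v_{1} + v_{5} = 2·v_{2} + v_{4} + 2·v_{6} + 2·v_{9}  ⟹  sig = [2:1,2,2,2]
  P={5,10}:  v_{5} + v_{10} = 2·v_{2} + v_{4} + 2·v_{6} + 3·v_{9}  ⟹  sig = [2:1,2,2,3]
  P={0,5}:  v_{0} + v_{5} = 2·v_{8}  ⟹  sig = [2:2]
  P={0,1,4}:  v_{0} + v_{1} + v_{4} = 0  ⟹  sig = [3:]
  P={2,3,9}:  v_{2} + v_{3} + v_{9} = 0  ⟹  sig = [3:]
  P={0,4,10}:  v_{0} + v_{4} + v_{10} = v_{9}  ⟹  sig = [3:1]
  P={2,3,10}:  v_{2} + v_{3} + v_{10} = v_{1}  ⟹  sig = [3:1]
  P={0,2,4,6,9}:  v_{0} + v_{2} + v_{4} + v_{6} + v_{9} = v_{8}  ⟹  sig = [5:1]
  P={2,4,6,8,9}:  v_{2} + v_{4} + v_{6} + v_{8} + v_{9} = v_{5}  ⟹  sig = [5:1]

Hence PRS(X_Σ) =
    |P|=2: 11 collections, coeffs (), (1), (1,1,1), (1,1,1), (1,1,1), (1,1,1,1), (1,1,1,1), (1,1,2), (1,2,2,2), (1,2,2,3), (2)
    |P|=3: 4 collections, coeffs (), (), (1), (1)
    |P|=5: 2 collections, coeffs (1), (1)


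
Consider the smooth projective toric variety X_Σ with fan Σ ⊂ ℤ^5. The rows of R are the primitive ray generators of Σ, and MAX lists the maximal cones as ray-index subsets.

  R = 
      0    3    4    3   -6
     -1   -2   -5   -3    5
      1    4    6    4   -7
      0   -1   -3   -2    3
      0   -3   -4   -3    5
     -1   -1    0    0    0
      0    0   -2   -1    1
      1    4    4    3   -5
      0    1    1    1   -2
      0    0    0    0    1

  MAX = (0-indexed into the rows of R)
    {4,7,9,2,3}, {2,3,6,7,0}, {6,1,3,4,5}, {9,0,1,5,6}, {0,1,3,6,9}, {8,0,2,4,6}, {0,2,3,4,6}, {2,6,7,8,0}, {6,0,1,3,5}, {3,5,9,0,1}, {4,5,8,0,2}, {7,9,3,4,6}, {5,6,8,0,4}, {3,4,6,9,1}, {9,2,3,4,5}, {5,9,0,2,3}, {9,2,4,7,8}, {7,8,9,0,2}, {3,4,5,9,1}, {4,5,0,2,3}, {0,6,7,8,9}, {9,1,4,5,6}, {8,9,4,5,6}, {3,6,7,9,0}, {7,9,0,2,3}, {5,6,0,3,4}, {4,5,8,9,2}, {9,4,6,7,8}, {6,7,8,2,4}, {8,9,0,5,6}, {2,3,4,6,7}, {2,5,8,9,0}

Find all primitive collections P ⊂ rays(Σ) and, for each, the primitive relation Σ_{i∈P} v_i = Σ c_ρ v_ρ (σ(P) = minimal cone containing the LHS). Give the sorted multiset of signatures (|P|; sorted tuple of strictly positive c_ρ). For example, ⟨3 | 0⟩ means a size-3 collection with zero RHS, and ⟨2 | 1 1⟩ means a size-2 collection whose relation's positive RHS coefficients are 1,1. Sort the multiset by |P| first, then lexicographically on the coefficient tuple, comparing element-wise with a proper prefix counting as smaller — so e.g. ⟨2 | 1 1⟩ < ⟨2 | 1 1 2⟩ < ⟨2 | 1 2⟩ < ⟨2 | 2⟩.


11 minimal non-faces of Δ(Σ) (on 10 rays):

  • {3,8}:  v_{3} + v_{8} = v_{6}  ⟹  sig = ⟨2 | 1⟩
  • {5,7}:  v_{5} + v_{7} = v_{0} + v_{9}  ⟹  sig = ⟨2 | 1 1⟩
  • {1,2}:  v_{1} + v_{2} = v_{0} + v_{3} + v_{9}  ⟹  sig = ⟨2 | 1 1 1⟩
  • {1,7}:  v_{1} + v_{7} = v_{0} + v_{3} + v_{6} + 2·v_{9}  ⟹  sig = ⟨2 | 1 1 1 2⟩
  • {1,8}:  v_{1} + v_{8} = v_{5} + 2·v_{6} + v_{9}  ⟹  sig = ⟨2 | 1 1 2⟩
  • {0,4,9}:  v_{0} + v_{4} + v_{9} = 0  ⟹  sig = ⟨3 | 0⟩
  • {2,5,6}:  v_{2} + v_{5} + v_{6} = v_{0}  ⟹  sig = ⟨3 | 1⟩
  • {2,6,9}:  v_{2} + v_{6} + v_{9} = v_{7}  ⟹  sig = ⟨3 | 1⟩
  • {0,4,7}:  v_{0} + v_{4} + v_{7} = v_{2} + v_{6}  ⟹  sig = ⟨3 | 1 1⟩
  • {0,1,4}:  v_{0} + v_{1} + v_{4} = v_{3} + v_{5} + v_{6}  ⟹  sig = ⟨3 | 1 1 1⟩
  • {3,5,6,9}:  v_{3} + v_{5} + v_{6} + v_{9} = v_{1}  ⟹  sig = ⟨4 | 1⟩

Signatures (|P|; sorted positive RHS coefficients), sorted:
{ ⟨2 | 1⟩,  ⟨2 | 1 1⟩,  ⟨2 | 1 1 1⟩,  ⟨2 | 1 1 1 2⟩,  ⟨2 | 1 1 2⟩,  ⟨3 | 0⟩,  ⟨3 | 1⟩ ×2,  ⟨3 | 1 1⟩,  ⟨3 | 1 1 1⟩,  ⟨4 | 1⟩ }


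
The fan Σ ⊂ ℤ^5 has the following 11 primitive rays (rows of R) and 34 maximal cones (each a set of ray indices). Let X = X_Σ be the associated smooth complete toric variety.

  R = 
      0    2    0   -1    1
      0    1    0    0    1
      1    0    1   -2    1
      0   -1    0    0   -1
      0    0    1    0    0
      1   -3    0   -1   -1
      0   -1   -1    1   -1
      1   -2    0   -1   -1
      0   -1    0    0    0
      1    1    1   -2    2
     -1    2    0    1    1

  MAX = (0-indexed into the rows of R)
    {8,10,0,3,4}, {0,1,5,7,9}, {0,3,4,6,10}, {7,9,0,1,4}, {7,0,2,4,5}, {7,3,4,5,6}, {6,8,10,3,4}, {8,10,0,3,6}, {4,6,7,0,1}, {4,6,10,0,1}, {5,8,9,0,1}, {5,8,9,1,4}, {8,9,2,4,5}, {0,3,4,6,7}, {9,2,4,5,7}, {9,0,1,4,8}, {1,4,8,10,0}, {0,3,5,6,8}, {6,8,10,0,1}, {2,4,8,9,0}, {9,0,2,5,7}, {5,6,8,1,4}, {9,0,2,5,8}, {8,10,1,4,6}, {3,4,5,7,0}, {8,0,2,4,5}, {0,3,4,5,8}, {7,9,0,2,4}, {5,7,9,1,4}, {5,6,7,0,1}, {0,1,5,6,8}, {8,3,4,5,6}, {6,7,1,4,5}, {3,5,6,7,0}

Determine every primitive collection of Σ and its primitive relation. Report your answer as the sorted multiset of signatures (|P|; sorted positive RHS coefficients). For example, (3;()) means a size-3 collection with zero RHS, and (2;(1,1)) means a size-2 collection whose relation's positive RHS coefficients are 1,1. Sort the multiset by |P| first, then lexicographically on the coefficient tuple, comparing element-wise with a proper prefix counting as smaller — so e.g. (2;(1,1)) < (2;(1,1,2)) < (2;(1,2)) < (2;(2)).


Primitive collections (15):

  • {1,3}:  v_{1} + v_{3} = 0  ⟹  sig = (2;())
  • {7,10}:  v_{7} + v_{10} = 0  ⟹  sig = (2;())
  • {1,2}:  v_{1} + v_{2} = v_{9}  ⟹  sig = (2;(1))
  • {3,9}:  v_{3} + v_{9} = v_{2}  ⟹  sig = (2;(1))
  • {5,10}:  v_{5} + v_{10} = v_{8}  ⟹  sig = (2;(1))
  • {7,8}:  v_{7} + v_{8} = v_{5}  ⟹  sig = (2;(1))
  • {2,6}:  v_{2} + v_{6} = v_{1} + v_{7}  ⟹  sig = (2;(1,1))
  • {2,3}:  v_{2} + v_{3} = v_{0} + v_{4} + v_{5}  ⟹  sig = (2;(1,1,1))
  • {2,10}:  v_{2} + v_{10} = v_{0} + v_{1} + v_{4} + v_{8}  ⟹  sig = (2;(1,1,1,1))
  • {9,10}:  v_{9} + v_{10} = v_{0} + 2·v_{1} + v_{4} + v_{8}  ⟹  sig = (2;(1,1,1,2))
  • {6,9}:  v_{6} + v_{9} = 2·v_{1} + v_{7}  ⟹  sig = (2;(1,2))
  • {0,4,6,8}:  v_{0} + v_{4} + v_{6} + v_{8} = 0  ⟹  sig = (4;())
  • {0,1,4,5}:  v_{0} + v_{1} + v_{4} + v_{5} = v_{2}  ⟹  sig = (4;(1))
  • {0,4,5,6}:  v_{0} + v_{4} + v_{5} + v_{6} = v_{7}  ⟹  sig = (4;(1))
  • {0,4,5,9}:  v_{0} + v_{4} + v_{5} + v_{9} = 2·v_{2}  ⟹  sig = (4;(2))

Sorted signature multiset PRS(X):
    |P|=2: 11 collections, coeffs (), (), (1), (1), (1), (1), (1,1), (1,1,1), (1,1,1,1), (1,1,1,2), (1,2)
    |P|=4: 4 collections, coeffs (), (1), (1), (2)


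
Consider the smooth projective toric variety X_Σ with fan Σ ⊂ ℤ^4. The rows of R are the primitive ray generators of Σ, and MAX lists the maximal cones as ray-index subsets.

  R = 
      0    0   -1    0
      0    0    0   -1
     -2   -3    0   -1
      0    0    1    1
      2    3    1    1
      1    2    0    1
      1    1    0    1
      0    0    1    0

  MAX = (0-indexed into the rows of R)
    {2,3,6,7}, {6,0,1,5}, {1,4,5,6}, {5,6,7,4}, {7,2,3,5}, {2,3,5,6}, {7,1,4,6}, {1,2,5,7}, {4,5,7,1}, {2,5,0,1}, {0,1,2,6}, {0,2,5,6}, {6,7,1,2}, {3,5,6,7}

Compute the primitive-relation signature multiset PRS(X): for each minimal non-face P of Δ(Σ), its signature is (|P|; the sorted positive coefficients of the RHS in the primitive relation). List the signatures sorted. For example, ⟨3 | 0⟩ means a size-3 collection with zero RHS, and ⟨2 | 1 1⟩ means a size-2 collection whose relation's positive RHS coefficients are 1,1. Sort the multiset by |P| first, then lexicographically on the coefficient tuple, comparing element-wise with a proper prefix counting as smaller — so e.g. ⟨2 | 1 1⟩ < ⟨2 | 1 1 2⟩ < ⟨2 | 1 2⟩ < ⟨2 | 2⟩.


Δ(Σ) — 8 vertices, 9 min non-faces:

  • {0,7}:  v_{0} + v_{7} = 0 ; sig = ⟨2 | 0⟩
  • {1,3}:  v_{1} + v_{3} = v_{7} ; sig = ⟨2 | 1⟩
  • {2,4}:  v_{2} + v_{4} = v_{7} ; sig = ⟨2 | 1⟩
  • {0,3}:  v_{0} + v_{3} = v_{2} + v_{5} + v_{6} ; sig = ⟨2 | 1 1 1⟩
  • {0,4}:  v_{0} + v_{4} = v_{1} + v_{5} + v_{6} ; sig = ⟨2 | 1 1 1⟩
  • {3,4}:  v_{3} + v_{4} = v_{5} + v_{6} + 2·v_{7} ; sig = ⟨2 | 1 1 2⟩
  • {1,2,5,6}:  v_{1} + v_{2} + v_{5} + v_{6} = 0 ; sig = ⟨4 | 0⟩
  • {1,5,6,7}:  v_{1} + v_{5} + v_{6} + v_{7} = v_{4} ; sig = ⟨4 | 1⟩
  • {2,5,6,7}:  v_{2} + v_{5} + v_{6} + v_{7} = v_{3} ; sig = ⟨4 | 1⟩

Sorted signature multiset PRS(X):
    ⟨2 | 0⟩
    ⟨2 | 1⟩
    ⟨2 | 1⟩
    ⟨2 | 1 1 1⟩
    ⟨2 | 1 1 1⟩
    ⟨2 | 1 1 2⟩
    ⟨4 | 0⟩
    ⟨4 | 1⟩
    ⟨4 | 1⟩


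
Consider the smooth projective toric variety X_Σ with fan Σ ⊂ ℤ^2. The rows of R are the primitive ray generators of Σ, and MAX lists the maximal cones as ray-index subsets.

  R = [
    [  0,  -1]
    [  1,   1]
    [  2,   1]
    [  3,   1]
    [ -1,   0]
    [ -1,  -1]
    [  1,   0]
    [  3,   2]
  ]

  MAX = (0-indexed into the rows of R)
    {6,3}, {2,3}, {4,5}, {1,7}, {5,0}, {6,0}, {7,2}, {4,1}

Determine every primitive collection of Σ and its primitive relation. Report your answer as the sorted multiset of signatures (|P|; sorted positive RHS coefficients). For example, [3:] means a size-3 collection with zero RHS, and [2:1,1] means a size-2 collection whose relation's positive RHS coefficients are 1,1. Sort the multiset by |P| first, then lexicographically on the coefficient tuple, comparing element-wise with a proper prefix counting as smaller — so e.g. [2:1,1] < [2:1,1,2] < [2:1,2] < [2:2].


The 20 primitive collections of Σ (r=8, n=2):

  • {1,5}:  v_{1} + v_{5} = 0  ⟹  sig = [2:]
  • {4,6}:  v_{4} + v_{6} = 0  ⟹  sig = [2:]
  • {0,1}:  v_{0} + v_{1} = v_{6}  ⟹  sig = [2:1]
  • {0,4}:  v_{0} + v_{4} = v_{5}  ⟹  sig = [2:1]
  • {0,7}:  v_{0} + v_{7} = v_{3}  ⟹  sig = [2:1]
  • {1,2}:  v_{1} + v_{2} = v_{7}  ⟹  sig = [2:1]
  • {1,6}:  v_{1} + v_{6} = v_{2}  ⟹  sig = [2:1]
  • {2,4}:  v_{2} + v_{4} = v_{1}  ⟹  sig = [2:1]
  • {2,5}:  v_{2} + v_{5} = v_{6}  ⟹  sig = [2:1]
  • {2,6}:  v_{2} + v_{6} = v_{3}  ⟹  sig = [2:1]
  • {3,4}:  v_{3} + v_{4} = v_{2}  ⟹  sig = [2:1]
  • {5,6}:  v_{5} + v_{6} = v_{0}  ⟹  sig = [2:1]
  • {5,7}:  v_{5} + v_{7} = v_{2}  ⟹  sig = [2:1]
  • {0,2}:  v_{0} + v_{2} = 2·v_{6}  ⟹  sig = [2:2]
  • {1,3}:  v_{1} + v_{3} = 2·v_{2}  ⟹  sig = [2:2]
  • {3,5}:  v_{3} + v_{5} = 2·v_{6}  ⟹  sig = [2:2]
  • {4,7}:  v_{4} + v_{7} = 2·v_{1}  ⟹  sig = [2:2]
  • {6,7}:  v_{6} + v_{7} = 2·v_{2}  ⟹  sig = [2:2]
  • {0,3}:  v_{0} + v_{3} = 3·v_{6}  ⟹  sig = [2:3]
  • {3,7}:  v_{3} + v_{7} = 3·v_{2}  ⟹  sig = [2:3]

Signatures (|P|; sorted positive RHS coefficients), sorted:
{ [2:] ×2,  [2:1] ×11,  [2:2] ×5,  [2:3] ×2 }
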